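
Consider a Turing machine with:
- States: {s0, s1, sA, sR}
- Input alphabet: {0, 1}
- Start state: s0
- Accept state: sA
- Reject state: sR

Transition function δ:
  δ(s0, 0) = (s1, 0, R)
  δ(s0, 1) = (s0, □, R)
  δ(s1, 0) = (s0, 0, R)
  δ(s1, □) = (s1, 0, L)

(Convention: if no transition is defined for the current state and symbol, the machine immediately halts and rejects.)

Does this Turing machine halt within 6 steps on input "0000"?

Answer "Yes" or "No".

Execution trace:
Initial: [s0]0000
Step 1: δ(s0, 0) = (s1, 0, R) → 0[s1]000
Step 2: δ(s1, 0) = (s0, 0, R) → 00[s0]00
Step 3: δ(s0, 0) = (s1, 0, R) → 000[s1]0
Step 4: δ(s1, 0) = (s0, 0, R) → 0000[s0]□

No transition is defined for δ(s0, □). By convention the machine halts and rejects.
The machine halted after 4 steps (within the 6-step bound).

Answer: Yes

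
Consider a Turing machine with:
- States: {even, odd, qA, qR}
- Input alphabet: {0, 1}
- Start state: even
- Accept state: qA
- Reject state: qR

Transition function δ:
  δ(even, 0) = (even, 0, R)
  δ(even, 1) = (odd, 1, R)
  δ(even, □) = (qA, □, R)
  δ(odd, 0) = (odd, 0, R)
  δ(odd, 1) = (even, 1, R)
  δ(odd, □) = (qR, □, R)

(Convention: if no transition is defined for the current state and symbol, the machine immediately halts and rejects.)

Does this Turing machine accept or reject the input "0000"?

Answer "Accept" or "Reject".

Execution trace:
Initial: [even]0000
Step 1: δ(even, 0) = (even, 0, R) → 0[even]000
Step 2: δ(even, 0) = (even, 0, R) → 00[even]00
Step 3: δ(even, 0) = (even, 0, R) → 000[even]0
Step 4: δ(even, 0) = (even, 0, R) → 0000[even]□
Step 5: δ(even, □) = (qA, □, R) → 0000□[qA]□

The machine reaches the accept state qA and halts.

Answer: Accept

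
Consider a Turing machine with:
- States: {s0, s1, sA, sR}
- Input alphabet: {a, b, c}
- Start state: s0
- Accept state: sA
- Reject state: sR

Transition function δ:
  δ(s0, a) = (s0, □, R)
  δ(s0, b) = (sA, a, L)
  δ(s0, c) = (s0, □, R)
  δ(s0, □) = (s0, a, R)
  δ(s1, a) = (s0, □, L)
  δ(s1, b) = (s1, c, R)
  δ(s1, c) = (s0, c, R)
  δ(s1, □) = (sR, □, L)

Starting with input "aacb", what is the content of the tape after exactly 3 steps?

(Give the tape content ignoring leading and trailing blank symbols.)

Execution trace:
Initial: [s0]aacb
Step 1: δ(s0, a) = (s0, □, R) → □[s0]acb
Step 2: δ(s0, a) = (s0, □, R) → □□[s0]cb
Step 3: δ(s0, c) = (s0, □, R) → □□□[s0]b

After 3 steps, the tape (ignoring leading/trailing blanks) is: b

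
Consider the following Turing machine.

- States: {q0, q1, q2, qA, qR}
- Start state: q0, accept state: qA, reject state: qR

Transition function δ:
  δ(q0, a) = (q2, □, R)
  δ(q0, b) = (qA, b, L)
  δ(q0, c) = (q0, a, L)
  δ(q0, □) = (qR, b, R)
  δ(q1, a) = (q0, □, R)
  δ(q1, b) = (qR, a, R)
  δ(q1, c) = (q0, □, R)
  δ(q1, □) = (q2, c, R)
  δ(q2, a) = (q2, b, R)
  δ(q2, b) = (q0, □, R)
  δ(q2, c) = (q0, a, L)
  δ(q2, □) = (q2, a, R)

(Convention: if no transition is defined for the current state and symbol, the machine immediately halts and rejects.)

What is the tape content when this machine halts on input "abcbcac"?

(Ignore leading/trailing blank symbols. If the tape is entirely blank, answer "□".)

Execution trace:
Initial: [q0]abcbcac
Step 1: δ(q0, a) = (q2, □, R) → □[q2]bcbcac
Step 2: δ(q2, b) = (q0, □, R) → □□[q0]cbcac
Step 3: δ(q0, c) = (q0, a, L) → □[q0]□abcac
Step 4: δ(q0, □) = (qR, b, R) → □b[qR]abcac

The machine reaches the reject state qR and halts.

Final tape (ignoring leading/trailing blanks): babcac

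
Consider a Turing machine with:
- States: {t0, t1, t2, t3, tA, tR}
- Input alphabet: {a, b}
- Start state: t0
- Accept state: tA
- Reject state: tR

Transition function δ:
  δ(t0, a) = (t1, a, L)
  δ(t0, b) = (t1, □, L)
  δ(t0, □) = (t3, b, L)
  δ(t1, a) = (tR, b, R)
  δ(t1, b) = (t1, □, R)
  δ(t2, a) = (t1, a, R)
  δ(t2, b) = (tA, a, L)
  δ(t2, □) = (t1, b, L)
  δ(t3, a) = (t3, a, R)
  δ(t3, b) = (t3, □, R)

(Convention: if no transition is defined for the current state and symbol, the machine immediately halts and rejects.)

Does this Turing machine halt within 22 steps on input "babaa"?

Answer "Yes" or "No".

Execution trace:
Initial: [t0]babaa
Step 1: δ(t0, b) = (t1, □, L) → [t1]□□abaa

No transition is defined for δ(t1, □). By convention the machine halts and rejects.
The machine halted after 1 step (within the 22-step bound).

Answer: Yes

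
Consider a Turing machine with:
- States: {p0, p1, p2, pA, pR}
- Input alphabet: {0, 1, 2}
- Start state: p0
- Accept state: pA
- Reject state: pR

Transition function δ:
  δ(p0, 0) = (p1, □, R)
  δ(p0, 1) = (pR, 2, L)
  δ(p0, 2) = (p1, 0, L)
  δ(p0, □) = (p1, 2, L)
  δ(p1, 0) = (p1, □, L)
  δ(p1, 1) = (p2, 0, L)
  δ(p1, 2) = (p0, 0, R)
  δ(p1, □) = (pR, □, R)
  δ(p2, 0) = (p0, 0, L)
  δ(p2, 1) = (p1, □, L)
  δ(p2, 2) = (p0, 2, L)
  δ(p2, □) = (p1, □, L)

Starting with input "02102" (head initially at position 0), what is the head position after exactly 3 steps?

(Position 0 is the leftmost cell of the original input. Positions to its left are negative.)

Execution trace (head position shown):
Step 0: [p0]02102  (head at position 0)
Step 1: move right → □[p1]2102  (head at position 1)
Step 2: move right → □0[p0]102  (head at position 2)
Step 3: move left → □[pR]0202  (head at position 1)

After 3 steps, the head is at position 1.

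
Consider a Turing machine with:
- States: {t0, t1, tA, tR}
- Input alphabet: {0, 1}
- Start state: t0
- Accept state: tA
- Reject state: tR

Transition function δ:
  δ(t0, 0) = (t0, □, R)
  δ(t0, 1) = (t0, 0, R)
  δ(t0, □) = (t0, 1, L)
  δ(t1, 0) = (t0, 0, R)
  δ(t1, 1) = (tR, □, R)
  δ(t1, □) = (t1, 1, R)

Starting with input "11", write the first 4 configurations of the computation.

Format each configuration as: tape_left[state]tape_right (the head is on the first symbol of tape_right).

Transitions applied:
Step 1: δ(t0, 1) = (t0, 0, R)
Step 2: δ(t0, 1) = (t0, 0, R)
Step 3: δ(t0, □) = (t0, 1, L)

The first 4 configurations are:
[t0]11 ⊢ 0[t0]1 ⊢ 00[t0]□ ⊢ 0[t0]01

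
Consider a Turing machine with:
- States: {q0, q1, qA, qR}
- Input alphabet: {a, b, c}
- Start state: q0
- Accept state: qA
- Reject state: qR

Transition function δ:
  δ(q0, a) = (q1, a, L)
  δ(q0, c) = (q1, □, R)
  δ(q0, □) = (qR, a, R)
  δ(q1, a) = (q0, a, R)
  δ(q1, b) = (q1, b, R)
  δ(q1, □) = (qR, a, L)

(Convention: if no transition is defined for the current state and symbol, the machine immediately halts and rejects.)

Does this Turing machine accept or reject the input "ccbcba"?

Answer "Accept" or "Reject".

Execution trace:
Initial: [q0]ccbcba
Step 1: δ(q0, c) = (q1, □, R) → □[q1]cbcba

No transition is defined for δ(q1, c). By convention the machine halts and rejects.

Answer: Reject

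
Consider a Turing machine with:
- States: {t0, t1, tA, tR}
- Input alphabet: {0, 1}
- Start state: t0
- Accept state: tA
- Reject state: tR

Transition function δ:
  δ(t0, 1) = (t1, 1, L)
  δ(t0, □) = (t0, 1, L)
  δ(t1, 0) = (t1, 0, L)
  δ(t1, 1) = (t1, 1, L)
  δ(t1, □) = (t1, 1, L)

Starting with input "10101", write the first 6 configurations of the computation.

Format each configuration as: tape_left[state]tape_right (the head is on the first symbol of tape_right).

Transitions applied:
Step 1: δ(t0, 1) = (t1, 1, L)
Step 2: δ(t1, □) = (t1, 1, L)
Step 3: δ(t1, □) = (t1, 1, L)
Step 4: δ(t1, □) = (t1, 1, L)
Step 5: δ(t1, □) = (t1, 1, L)

The first 6 configurations are:
[t0]10101 ⊢ [t1]□10101 ⊢ [t1]□110101 ⊢ [t1]□1110101 ⊢ [t1]□11110101 ⊢ [t1]□111110101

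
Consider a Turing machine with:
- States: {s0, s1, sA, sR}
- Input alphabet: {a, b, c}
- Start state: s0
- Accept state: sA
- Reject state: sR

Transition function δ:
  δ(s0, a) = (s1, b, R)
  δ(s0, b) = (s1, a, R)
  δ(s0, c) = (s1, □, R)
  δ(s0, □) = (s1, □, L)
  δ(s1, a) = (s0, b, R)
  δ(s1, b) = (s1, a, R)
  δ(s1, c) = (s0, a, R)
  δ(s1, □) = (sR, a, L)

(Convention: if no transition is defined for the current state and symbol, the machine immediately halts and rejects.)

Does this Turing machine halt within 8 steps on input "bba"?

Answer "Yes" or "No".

Execution trace:
Initial: [s0]bba
Step 1: δ(s0, b) = (s1, a, R) → a[s1]ba
Step 2: δ(s1, b) = (s1, a, R) → aa[s1]a
Step 3: δ(s1, a) = (s0, b, R) → aab[s0]□
Step 4: δ(s0, □) = (s1, □, L) → aa[s1]b□
Step 5: δ(s1, b) = (s1, a, R) → aaa[s1]□
Step 6: δ(s1, □) = (sR, a, L) → aa[sR]aa

The machine reaches the reject state sR and halts.
The machine halted after 6 steps (within the 8-step bound).

Answer: Yes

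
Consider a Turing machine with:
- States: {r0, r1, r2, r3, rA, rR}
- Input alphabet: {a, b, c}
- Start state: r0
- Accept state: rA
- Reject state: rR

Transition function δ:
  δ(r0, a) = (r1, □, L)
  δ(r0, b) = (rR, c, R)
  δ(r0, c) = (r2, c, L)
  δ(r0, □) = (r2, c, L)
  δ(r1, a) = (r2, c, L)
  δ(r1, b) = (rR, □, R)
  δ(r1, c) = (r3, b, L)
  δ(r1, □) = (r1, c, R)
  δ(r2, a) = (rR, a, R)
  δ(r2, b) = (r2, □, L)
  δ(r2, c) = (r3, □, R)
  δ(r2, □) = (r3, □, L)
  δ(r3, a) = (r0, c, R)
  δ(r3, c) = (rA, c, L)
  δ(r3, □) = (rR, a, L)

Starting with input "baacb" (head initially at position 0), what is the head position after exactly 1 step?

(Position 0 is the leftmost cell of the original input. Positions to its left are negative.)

Execution trace (head position shown):
Step 0: [r0]baacb  (head at position 0)
Step 1: move right → c[rR]aacb  (head at position 1)

After 1 step, the head is at position 1.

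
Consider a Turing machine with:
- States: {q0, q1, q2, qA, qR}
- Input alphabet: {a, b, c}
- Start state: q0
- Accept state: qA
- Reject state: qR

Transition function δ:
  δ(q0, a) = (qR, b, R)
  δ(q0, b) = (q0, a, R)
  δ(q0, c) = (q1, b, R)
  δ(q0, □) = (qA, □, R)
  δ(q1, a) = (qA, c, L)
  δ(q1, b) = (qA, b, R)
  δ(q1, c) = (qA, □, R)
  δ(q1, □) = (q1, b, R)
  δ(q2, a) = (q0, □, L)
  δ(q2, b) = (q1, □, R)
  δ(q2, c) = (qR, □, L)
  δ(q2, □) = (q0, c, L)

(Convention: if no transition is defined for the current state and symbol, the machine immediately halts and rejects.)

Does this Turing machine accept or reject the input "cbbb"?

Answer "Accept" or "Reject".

Execution trace:
Initial: [q0]cbbb
Step 1: δ(q0, c) = (q1, b, R) → b[q1]bbb
Step 2: δ(q1, b) = (qA, b, R) → bb[qA]bb

The machine reaches the accept state qA and halts.

Answer: Accept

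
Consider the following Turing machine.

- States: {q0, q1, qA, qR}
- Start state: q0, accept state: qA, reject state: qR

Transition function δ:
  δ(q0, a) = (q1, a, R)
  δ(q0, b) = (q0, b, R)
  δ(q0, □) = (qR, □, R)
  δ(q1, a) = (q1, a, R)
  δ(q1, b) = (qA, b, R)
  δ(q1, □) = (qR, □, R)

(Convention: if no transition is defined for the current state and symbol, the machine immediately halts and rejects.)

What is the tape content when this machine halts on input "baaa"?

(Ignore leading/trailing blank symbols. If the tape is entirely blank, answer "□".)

Execution trace:
Initial: [q0]baaa
Step 1: δ(q0, b) = (q0, b, R) → b[q0]aaa
Step 2: δ(q0, a) = (q1, a, R) → ba[q1]aa
Step 3: δ(q1, a) = (q1, a, R) → baa[q1]a
Step 4: δ(q1, a) = (q1, a, R) → baaa[q1]□
Step 5: δ(q1, □) = (qR, □, R) → baaa□[qR]□

The machine reaches the reject state qR and halts.

Final tape (ignoring leading/trailing blanks): baaa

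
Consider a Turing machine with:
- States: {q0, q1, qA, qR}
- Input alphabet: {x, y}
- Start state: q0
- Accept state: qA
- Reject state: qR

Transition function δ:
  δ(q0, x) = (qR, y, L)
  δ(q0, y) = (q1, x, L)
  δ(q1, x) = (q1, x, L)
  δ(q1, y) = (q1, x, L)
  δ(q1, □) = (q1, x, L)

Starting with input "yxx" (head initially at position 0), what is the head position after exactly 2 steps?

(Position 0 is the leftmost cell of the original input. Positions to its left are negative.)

Execution trace (head position shown):
Step 0: [q0]yxx  (head at position 0)
Step 1: move left → [q1]□xxx  (head at position -1)
Step 2: move left → [q1]□xxxx  (head at position -2)

After 2 steps, the head is at position -2.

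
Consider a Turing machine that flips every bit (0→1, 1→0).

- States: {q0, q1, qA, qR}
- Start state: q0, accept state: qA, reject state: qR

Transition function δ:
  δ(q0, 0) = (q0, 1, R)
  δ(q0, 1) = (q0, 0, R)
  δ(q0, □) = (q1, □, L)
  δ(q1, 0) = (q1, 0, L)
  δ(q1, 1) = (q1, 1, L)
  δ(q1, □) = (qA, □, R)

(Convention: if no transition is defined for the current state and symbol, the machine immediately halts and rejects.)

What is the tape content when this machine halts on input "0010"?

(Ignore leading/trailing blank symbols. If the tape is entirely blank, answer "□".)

Execution trace:
Initial: [q0]0010
Step 1: δ(q0, 0) = (q0, 1, R) → 1[q0]010
Step 2: δ(q0, 0) = (q0, 1, R) → 11[q0]10
Step 3: δ(q0, 1) = (q0, 0, R) → 110[q0]0
Step 4: δ(q0, 0) = (q0, 1, R) → 1101[q0]□
Step 5: δ(q0, □) = (q1, □, L) → 110[q1]1□
Step 6: δ(q1, 1) = (q1, 1, L) → 11[q1]01□
Step 7: δ(q1, 0) = (q1, 0, L) → 1[q1]101□
Step 8: δ(q1, 1) = (q1, 1, L) → [q1]1101□
Step 9: δ(q1, 1) = (q1, 1, L) → [q1]□1101□
Step 10: δ(q1, □) = (qA, □, R) → □[qA]1101□

The machine reaches the accept state qA and halts.

Final tape (ignoring leading/trailing blanks): 1101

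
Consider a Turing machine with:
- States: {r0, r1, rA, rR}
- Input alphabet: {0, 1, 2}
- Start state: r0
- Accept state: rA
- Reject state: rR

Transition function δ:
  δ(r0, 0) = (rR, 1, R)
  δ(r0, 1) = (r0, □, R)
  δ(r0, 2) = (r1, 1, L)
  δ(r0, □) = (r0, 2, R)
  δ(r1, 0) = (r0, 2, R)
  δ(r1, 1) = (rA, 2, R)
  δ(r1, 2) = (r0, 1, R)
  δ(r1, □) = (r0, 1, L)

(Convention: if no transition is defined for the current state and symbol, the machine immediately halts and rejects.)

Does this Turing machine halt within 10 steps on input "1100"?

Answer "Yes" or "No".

Execution trace:
Initial: [r0]1100
Step 1: δ(r0, 1) = (r0, □, R) → □[r0]100
Step 2: δ(r0, 1) = (r0, □, R) → □□[r0]00
Step 3: δ(r0, 0) = (rR, 1, R) → □□1[rR]0

The machine reaches the reject state rR and halts.
The machine halted after 3 steps (within the 10-step bound).

Answer: Yes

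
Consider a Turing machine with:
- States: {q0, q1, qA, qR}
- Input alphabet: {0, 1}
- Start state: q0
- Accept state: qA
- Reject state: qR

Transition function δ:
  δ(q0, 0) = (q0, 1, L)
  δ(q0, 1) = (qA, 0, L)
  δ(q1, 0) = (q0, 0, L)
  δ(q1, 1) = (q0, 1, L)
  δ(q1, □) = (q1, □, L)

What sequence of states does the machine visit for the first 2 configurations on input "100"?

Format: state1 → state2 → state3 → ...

Execution trace:
Initial: [q0]100
Step 1: δ(q0, 1) = (qA, 0, L) → [qA]□000

The machine reaches the accept state qA and halts.

State sequence: q0 → qA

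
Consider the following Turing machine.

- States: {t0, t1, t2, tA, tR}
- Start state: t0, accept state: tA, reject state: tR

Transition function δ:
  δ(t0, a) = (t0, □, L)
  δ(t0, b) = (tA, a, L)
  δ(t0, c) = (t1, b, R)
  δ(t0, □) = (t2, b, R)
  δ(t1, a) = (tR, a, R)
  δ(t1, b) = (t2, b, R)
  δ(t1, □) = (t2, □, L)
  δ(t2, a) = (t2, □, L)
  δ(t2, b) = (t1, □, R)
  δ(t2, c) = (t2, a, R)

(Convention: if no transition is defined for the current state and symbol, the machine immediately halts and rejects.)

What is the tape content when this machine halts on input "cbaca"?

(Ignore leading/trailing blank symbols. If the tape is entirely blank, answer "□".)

Execution trace:
Initial: [t0]cbaca
Step 1: δ(t0, c) = (t1, b, R) → b[t1]baca
Step 2: δ(t1, b) = (t2, b, R) → bb[t2]aca
Step 3: δ(t2, a) = (t2, □, L) → b[t2]b□ca
Step 4: δ(t2, b) = (t1, □, R) → b□[t1]□ca
Step 5: δ(t1, □) = (t2, □, L) → b[t2]□□ca

No transition is defined for δ(t2, □). By convention the machine halts and rejects.

Final tape (ignoring leading/trailing blanks): b□□ca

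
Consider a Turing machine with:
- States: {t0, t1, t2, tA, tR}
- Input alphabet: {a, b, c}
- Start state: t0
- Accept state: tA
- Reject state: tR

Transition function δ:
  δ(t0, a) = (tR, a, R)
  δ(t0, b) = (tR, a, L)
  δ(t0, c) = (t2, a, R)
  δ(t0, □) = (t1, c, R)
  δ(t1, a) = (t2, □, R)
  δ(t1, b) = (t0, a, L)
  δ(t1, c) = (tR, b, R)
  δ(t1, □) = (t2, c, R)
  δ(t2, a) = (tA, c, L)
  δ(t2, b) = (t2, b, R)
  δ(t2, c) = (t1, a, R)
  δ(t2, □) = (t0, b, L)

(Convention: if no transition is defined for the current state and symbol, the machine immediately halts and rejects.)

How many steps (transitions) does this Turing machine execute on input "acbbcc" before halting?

Execution trace:
Initial: [t0]acbbcc
Step 1: δ(t0, a) = (tR, a, R) → a[tR]cbbcc

The machine reaches the reject state tR and halts.

The machine executed 1 step before halting.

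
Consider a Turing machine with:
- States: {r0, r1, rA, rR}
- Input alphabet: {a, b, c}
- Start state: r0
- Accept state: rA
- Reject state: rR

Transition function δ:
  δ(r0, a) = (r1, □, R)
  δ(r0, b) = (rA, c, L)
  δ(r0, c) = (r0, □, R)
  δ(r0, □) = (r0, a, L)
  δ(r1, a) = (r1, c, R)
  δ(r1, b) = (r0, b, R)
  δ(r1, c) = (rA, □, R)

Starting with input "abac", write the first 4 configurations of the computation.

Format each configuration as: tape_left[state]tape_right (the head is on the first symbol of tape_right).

Transitions applied:
Step 1: δ(r0, a) = (r1, □, R)
Step 2: δ(r1, b) = (r0, b, R)
Step 3: δ(r0, a) = (r1, □, R)

The first 4 configurations are:
[r0]abac ⊢ □[r1]bac ⊢ □b[r0]ac ⊢ □b□[r1]c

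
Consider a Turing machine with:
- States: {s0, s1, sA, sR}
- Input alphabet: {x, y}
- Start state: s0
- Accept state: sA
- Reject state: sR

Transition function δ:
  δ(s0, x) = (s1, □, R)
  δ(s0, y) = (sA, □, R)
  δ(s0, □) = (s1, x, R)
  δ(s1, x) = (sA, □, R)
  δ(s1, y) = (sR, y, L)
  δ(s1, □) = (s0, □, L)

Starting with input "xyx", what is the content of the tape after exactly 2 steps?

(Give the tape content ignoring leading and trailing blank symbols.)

Execution trace:
Initial: [s0]xyx
Step 1: δ(s0, x) = (s1, □, R) → □[s1]yx
Step 2: δ(s1, y) = (sR, y, L) → [sR]□yx

The machine reaches the reject state sR and halts.

After 2 steps, the tape (ignoring leading/trailing blanks) is: yx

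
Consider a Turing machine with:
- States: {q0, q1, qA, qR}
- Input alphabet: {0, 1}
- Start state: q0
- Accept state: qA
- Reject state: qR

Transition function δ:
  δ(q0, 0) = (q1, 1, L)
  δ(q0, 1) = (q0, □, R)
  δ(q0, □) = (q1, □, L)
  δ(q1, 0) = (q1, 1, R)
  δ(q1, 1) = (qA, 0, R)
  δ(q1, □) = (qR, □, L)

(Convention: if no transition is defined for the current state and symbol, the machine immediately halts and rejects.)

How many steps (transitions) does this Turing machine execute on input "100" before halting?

Execution trace:
Initial: [q0]100
Step 1: δ(q0, 1) = (q0, □, R) → □[q0]00
Step 2: δ(q0, 0) = (q1, 1, L) → [q1]□10
Step 3: δ(q1, □) = (qR, □, L) → [qR]□□10

The machine reaches the reject state qR and halts.

The machine executed 3 steps before halting.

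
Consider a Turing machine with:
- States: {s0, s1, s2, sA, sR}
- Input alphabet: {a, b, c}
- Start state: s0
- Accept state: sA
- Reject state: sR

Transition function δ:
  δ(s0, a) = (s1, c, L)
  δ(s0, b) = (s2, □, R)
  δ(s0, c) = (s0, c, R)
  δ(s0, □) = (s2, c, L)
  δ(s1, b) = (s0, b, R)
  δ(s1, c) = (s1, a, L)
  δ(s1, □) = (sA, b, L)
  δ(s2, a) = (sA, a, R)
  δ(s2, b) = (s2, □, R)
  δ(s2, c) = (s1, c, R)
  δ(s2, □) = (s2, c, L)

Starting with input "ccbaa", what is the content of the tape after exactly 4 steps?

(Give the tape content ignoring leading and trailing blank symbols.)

Execution trace:
Initial: [s0]ccbaa
Step 1: δ(s0, c) = (s0, c, R) → c[s0]cbaa
Step 2: δ(s0, c) = (s0, c, R) → cc[s0]baa
Step 3: δ(s0, b) = (s2, □, R) → cc□[s2]aa
Step 4: δ(s2, a) = (sA, a, R) → cc□a[sA]a

The machine reaches the accept state sA and halts.

After 4 steps, the tape (ignoring leading/trailing blanks) is: cc□aa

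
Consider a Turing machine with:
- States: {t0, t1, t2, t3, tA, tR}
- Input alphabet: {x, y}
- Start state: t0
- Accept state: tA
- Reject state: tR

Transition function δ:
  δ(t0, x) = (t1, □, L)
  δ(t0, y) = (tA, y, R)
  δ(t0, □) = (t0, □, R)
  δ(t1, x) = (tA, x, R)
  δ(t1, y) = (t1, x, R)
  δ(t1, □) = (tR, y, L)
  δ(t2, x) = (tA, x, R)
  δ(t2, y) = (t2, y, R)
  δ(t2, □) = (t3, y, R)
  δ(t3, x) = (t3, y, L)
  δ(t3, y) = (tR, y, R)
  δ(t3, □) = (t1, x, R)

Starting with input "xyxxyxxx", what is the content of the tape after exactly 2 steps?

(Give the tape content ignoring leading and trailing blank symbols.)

Execution trace:
Initial: [t0]xyxxyxxx
Step 1: δ(t0, x) = (t1, □, L) → [t1]□□yxxyxxx
Step 2: δ(t1, □) = (tR, y, L) → [tR]□y□yxxyxxx

The machine reaches the reject state tR and halts.

After 2 steps, the tape (ignoring leading/trailing blanks) is: y□yxxyxxx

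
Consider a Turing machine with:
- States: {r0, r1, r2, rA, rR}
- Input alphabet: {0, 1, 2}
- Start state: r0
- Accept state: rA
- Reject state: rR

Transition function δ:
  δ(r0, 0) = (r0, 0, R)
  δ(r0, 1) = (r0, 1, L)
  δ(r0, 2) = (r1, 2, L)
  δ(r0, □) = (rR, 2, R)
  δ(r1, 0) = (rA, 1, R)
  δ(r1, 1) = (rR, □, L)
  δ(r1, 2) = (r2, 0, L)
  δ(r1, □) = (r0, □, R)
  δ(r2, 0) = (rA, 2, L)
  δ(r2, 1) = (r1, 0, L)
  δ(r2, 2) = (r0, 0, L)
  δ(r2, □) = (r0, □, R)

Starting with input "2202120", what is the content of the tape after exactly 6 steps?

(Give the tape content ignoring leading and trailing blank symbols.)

Execution trace:
Initial: [r0]2202120
Step 1: δ(r0, 2) = (r1, 2, L) → [r1]□2202120
Step 2: δ(r1, □) = (r0, □, R) → □[r0]2202120
Step 3: δ(r0, 2) = (r1, 2, L) → [r1]□2202120
Step 4: δ(r1, □) = (r0, □, R) → □[r0]2202120
Step 5: δ(r0, 2) = (r1, 2, L) → [r1]□2202120
Step 6: δ(r1, □) = (r0, □, R) → □[r0]2202120

After 6 steps, the tape (ignoring leading/trailing blanks) is: 2202120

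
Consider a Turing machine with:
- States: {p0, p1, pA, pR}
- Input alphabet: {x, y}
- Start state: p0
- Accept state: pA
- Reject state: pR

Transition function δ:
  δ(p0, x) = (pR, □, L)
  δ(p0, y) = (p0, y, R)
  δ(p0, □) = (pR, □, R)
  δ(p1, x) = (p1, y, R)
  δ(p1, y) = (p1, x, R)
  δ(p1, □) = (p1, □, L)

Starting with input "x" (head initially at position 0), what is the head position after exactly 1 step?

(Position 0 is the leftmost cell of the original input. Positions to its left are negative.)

Execution trace (head position shown):
Step 0: [p0]x  (head at position 0)
Step 1: move left → [pR]□□  (head at position -1)

After 1 step, the head is at position -1.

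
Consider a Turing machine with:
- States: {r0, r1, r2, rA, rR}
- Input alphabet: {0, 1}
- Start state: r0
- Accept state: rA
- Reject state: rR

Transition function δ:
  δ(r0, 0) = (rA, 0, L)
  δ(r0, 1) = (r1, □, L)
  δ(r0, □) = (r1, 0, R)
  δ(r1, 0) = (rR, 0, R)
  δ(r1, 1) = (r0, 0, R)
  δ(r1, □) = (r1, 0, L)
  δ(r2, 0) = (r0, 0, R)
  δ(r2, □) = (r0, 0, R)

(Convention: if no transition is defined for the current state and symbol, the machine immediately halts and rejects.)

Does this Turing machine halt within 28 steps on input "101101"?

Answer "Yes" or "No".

Execution trace:
Initial: [r0]101101
Step 1: δ(r0, 1) = (r1, □, L) → [r1]□□01101
Step 2: δ(r1, □) = (r1, 0, L) → [r1]□0□01101
Step 3: δ(r1, □) = (r1, 0, L) → [r1]□00□01101
Step 4: δ(r1, □) = (r1, 0, L) → [r1]□000□01101
Step 5: δ(r1, □) = (r1, 0, L) → [r1]□0000□01101
Step 6: δ(r1, □) = (r1, 0, L) → [r1]□00000□01101
Step 7: δ(r1, □) = (r1, 0, L) → [r1]□000000□01101
Step 8: δ(r1, □) = (r1, 0, L) → [r1]□0000000□01101
Step 9: δ(r1, □) = (r1, 0, L) → [r1]□00000000□01101
Step 10: δ(r1, □) = (r1, 0, L) → [r1]□000000000□01101
Step 11: δ(r1, □) = (r1, 0, L) → [r1]□0000000000□01101
Step 12: δ(r1, □) = (r1, 0, L) → [r1]□00000000000□01101
Step 13: δ(r1, □) = (r1, 0, L) → [r1]□000000000000□01101
Step 14: δ(r1, □) = (r1, 0, L) → [r1]□0000000000000□01101
Step 15: δ(r1, □) = (r1, 0, L) → [r1]□00000000000000□01101
Step 16: δ(r1, □) = (r1, 0, L) → [r1]□000000000000000□01101
Step 17: δ(r1, □) = (r1, 0, L) → [r1]□0000000000000000□01101
Step 18: δ(r1, □) = (r1, 0, L) → [r1]□00000000000000000□01101
Step 19: δ(r1, □) = (r1, 0, L) → [r1]□000000000000000000□01101
Step 20: δ(r1, □) = (r1, 0, L) → [r1]□0000000000000000000□01101
Step 21: δ(r1, □) = (r1, 0, L) → [r1]□00000000000000000000□01101
Step 22: δ(r1, □) = (r1, 0, L) → [r1]□000000000000000000000□01101
Step 23: δ(r1, □) = (r1, 0, L) → [r1]□0000000000000000000000□01101
Step 24: δ(r1, □) = (r1, 0, L) → [r1]□00000000000000000000000□01101
Step 25: δ(r1, □) = (r1, 0, L) → [r1]□000000000000000000000000□01101
Step 26: δ(r1, □) = (r1, 0, L) → [r1]□0000000000000000000000000□01101
Step 27: δ(r1, □) = (r1, 0, L) → [r1]□00000000000000000000000000□01101
Step 28: δ(r1, □) = (r1, 0, L) → [r1]□000000000000000000000000000□01101

The machine has not reached a halting state after 28 steps.
The machine did not halt within the 28-step bound.

Answer: No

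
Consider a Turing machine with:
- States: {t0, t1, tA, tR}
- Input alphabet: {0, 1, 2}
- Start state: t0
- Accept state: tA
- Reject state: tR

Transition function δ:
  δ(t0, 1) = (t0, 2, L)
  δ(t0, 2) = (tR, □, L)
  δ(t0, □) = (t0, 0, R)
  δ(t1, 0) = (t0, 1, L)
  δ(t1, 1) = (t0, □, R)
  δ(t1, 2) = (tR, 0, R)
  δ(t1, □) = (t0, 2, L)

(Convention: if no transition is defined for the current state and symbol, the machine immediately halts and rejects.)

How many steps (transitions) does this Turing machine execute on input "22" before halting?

Execution trace:
Initial: [t0]22
Step 1: δ(t0, 2) = (tR, □, L) → [tR]□□2

The machine reaches the reject state tR and halts.

The machine executed 1 step before halting.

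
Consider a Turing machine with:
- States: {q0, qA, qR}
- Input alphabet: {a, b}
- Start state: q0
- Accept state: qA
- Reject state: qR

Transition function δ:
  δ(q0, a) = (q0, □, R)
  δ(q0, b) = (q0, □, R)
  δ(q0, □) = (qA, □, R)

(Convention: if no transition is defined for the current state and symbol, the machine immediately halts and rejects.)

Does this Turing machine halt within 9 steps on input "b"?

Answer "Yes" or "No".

Execution trace:
Initial: [q0]b
Step 1: δ(q0, b) = (q0, □, R) → □[q0]□
Step 2: δ(q0, □) = (qA, □, R) → □□[qA]□

The machine reaches the accept state qA and halts.
The machine halted after 2 steps (within the 9-step bound).

Answer: Yes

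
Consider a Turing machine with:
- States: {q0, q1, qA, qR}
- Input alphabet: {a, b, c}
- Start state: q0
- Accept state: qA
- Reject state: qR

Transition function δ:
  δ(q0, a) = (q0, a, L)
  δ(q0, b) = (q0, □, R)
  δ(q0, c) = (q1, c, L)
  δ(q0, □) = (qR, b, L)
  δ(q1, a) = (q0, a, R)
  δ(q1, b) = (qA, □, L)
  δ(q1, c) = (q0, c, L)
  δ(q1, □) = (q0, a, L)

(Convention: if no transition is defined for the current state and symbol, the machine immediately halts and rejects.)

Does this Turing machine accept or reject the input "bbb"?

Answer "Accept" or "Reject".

Execution trace:
Initial: [q0]bbb
Step 1: δ(q0, b) = (q0, □, R) → □[q0]bb
Step 2: δ(q0, b) = (q0, □, R) → □□[q0]b
Step 3: δ(q0, b) = (q0, □, R) → □□□[q0]□
Step 4: δ(q0, □) = (qR, b, L) → □□[qR]□b

The machine reaches the reject state qR and halts.

Answer: Reject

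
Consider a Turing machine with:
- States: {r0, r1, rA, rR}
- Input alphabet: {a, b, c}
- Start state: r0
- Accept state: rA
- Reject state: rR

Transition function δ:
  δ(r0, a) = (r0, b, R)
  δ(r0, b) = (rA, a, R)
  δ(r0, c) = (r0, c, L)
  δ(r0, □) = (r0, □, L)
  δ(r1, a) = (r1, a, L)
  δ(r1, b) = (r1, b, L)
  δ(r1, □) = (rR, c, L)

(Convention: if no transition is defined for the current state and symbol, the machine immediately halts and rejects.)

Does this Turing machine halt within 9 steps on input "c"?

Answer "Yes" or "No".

Execution trace:
Initial: [r0]c
Step 1: δ(r0, c) = (r0, c, L) → [r0]□c
Step 2: δ(r0, □) = (r0, □, L) → [r0]□□c
Step 3: δ(r0, □) = (r0, □, L) → [r0]□□□c
Step 4: δ(r0, □) = (r0, □, L) → [r0]□□□□c
Step 5: δ(r0, □) = (r0, □, L) → [r0]□□□□□c
Step 6: δ(r0, □) = (r0, □, L) → [r0]□□□□□□c
Step 7: δ(r0, □) = (r0, □, L) → [r0]□□□□□□□c
Step 8: δ(r0, □) = (r0, □, L) → [r0]□□□□□□□□c
Step 9: δ(r0, □) = (r0, □, L) → [r0]□□□□□□□□□c

The machine has not reached a halting state after 9 steps.
The machine did not halt within the 9-step bound.

Answer: No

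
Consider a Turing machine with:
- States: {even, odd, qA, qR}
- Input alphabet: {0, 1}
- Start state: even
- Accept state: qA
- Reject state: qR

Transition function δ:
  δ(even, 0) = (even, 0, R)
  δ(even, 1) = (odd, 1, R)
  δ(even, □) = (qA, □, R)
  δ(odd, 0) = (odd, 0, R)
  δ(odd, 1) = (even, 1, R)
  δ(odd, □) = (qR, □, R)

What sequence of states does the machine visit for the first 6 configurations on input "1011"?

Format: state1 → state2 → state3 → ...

Execution trace:
Initial: [even]1011
Step 1: δ(even, 1) = (odd, 1, R) → 1[odd]011
Step 2: δ(odd, 0) = (odd, 0, R) → 10[odd]11
Step 3: δ(odd, 1) = (even, 1, R) → 101[even]1
Step 4: δ(even, 1) = (odd, 1, R) → 1011[odd]□
Step 5: δ(odd, □) = (qR, □, R) → 1011□[qR]□

The machine reaches the reject state qR and halts.

State sequence: even → odd → odd → even → odd → qR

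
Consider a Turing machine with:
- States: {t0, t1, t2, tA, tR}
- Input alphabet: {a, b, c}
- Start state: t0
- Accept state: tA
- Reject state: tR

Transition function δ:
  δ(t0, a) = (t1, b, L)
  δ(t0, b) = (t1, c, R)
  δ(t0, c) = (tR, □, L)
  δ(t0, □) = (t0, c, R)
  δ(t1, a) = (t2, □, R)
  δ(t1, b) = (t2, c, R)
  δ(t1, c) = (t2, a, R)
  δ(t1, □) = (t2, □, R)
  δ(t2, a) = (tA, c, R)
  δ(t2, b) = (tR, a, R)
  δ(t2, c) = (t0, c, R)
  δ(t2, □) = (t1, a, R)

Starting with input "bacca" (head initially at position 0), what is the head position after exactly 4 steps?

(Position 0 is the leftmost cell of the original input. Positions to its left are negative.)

Execution trace (head position shown):
Step 0: [t0]bacca  (head at position 0)
Step 1: move right → c[t1]acca  (head at position 1)
Step 2: move right → c□[t2]cca  (head at position 2)
Step 3: move right → c□c[t0]ca  (head at position 3)
Step 4: move left → c□[tR]c□a  (head at position 2)

After 4 steps, the head is at position 2.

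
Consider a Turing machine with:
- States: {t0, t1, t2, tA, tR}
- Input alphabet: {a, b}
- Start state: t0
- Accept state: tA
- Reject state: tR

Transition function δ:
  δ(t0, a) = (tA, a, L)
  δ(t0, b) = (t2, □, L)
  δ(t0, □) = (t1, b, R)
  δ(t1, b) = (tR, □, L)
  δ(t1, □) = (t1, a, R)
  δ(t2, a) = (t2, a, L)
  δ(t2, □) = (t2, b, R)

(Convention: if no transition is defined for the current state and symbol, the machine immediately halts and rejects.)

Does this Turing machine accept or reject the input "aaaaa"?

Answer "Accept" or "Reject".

Execution trace:
Initial: [t0]aaaaa
Step 1: δ(t0, a) = (tA, a, L) → [tA]□aaaaa

The machine reaches the accept state tA and halts.

Answer: Accept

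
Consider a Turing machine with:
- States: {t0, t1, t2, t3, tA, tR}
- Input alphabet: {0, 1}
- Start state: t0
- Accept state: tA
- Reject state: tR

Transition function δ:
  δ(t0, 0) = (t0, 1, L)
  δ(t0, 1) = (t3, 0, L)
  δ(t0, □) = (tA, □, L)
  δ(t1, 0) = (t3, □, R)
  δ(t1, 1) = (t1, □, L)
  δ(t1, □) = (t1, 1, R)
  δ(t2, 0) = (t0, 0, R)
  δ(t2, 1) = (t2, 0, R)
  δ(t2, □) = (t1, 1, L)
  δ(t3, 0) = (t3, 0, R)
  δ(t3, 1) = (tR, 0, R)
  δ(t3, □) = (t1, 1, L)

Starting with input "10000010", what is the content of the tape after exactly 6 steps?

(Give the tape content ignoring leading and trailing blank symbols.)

Execution trace:
Initial: [t0]10000010
Step 1: δ(t0, 1) = (t3, 0, L) → [t3]□00000010
Step 2: δ(t3, □) = (t1, 1, L) → [t1]□100000010
Step 3: δ(t1, □) = (t1, 1, R) → 1[t1]100000010
Step 4: δ(t1, 1) = (t1, □, L) → [t1]1□00000010
Step 5: δ(t1, 1) = (t1, □, L) → [t1]□□□00000010
Step 6: δ(t1, □) = (t1, 1, R) → 1[t1]□□00000010

After 6 steps, the tape (ignoring leading/trailing blanks) is: 1□□00000010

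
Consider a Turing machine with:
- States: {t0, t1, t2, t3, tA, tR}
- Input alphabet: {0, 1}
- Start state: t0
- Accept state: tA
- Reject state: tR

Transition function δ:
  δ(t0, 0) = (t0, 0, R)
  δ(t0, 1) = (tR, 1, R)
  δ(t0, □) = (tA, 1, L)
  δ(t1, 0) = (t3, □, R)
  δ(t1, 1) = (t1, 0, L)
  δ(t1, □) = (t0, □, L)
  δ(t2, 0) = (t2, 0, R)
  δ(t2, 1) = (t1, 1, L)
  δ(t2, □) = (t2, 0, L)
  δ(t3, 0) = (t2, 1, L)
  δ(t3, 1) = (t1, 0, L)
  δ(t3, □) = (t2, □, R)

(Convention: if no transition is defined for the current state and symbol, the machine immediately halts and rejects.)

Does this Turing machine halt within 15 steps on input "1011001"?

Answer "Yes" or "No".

Execution trace:
Initial: [t0]1011001
Step 1: δ(t0, 1) = (tR, 1, R) → 1[tR]011001

The machine reaches the reject state tR and halts.
The machine halted after 1 step (within the 15-step bound).

Answer: Yes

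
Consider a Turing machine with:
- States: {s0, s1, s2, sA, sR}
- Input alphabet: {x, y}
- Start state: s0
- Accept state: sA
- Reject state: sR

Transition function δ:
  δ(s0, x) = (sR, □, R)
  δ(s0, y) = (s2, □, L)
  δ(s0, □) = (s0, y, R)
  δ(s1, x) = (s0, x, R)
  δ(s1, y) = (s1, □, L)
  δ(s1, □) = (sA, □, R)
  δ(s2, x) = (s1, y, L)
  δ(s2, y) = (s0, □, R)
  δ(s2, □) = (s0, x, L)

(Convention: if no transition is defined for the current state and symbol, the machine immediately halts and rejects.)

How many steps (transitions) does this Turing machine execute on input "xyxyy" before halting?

Execution trace:
Initial: [s0]xyxyy
Step 1: δ(s0, x) = (sR, □, R) → □[sR]yxyy

The machine reaches the reject state sR and halts.

The machine executed 1 step before halting.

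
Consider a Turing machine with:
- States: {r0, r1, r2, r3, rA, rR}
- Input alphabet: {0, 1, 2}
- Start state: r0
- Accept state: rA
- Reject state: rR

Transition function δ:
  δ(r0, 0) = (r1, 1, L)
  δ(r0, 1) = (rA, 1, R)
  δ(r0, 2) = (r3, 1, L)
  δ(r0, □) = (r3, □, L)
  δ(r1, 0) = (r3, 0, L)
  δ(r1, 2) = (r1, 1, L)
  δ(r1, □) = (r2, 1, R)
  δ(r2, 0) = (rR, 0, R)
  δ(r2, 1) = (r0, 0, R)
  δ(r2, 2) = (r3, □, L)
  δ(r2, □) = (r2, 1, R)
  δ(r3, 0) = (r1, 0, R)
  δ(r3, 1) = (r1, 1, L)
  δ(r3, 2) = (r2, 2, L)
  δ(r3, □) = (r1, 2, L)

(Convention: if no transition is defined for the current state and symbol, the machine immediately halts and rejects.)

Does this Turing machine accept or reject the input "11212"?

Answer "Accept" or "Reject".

Execution trace:
Initial: [r0]11212
Step 1: δ(r0, 1) = (rA, 1, R) → 1[rA]1212

The machine reaches the accept state rA and halts.

Answer: Accept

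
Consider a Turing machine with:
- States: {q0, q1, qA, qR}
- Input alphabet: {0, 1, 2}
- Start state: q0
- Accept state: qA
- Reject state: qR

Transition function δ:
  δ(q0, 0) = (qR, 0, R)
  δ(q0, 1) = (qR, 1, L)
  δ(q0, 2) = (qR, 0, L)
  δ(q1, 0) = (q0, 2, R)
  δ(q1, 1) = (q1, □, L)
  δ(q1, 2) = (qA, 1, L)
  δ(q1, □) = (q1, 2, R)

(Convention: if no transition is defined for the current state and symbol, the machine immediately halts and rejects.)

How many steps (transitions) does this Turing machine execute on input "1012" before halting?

Execution trace:
Initial: [q0]1012
Step 1: δ(q0, 1) = (qR, 1, L) → [qR]□1012

The machine reaches the reject state qR and halts.

The machine executed 1 step before halting.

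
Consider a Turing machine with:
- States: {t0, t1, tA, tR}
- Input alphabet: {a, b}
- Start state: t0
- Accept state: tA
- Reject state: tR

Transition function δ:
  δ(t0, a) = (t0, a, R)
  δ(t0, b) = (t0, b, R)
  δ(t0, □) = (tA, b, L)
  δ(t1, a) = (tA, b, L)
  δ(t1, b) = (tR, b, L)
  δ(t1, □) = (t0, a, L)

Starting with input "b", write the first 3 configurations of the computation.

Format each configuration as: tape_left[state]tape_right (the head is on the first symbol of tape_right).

Transitions applied:
Step 1: δ(t0, b) = (t0, b, R)
Step 2: δ(t0, □) = (tA, b, L)

The first 3 configurations are:
[t0]b ⊢ b[t0]□ ⊢ [tA]bb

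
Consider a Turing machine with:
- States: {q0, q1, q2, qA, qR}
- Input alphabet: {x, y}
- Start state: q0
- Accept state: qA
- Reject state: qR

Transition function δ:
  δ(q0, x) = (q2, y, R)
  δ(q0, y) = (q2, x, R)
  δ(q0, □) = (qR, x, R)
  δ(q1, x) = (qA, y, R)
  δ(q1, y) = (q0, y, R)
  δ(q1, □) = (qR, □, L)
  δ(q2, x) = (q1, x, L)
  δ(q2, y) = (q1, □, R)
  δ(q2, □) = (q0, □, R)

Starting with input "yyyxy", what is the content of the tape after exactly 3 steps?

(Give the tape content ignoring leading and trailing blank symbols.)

Execution trace:
Initial: [q0]yyyxy
Step 1: δ(q0, y) = (q2, x, R) → x[q2]yyxy
Step 2: δ(q2, y) = (q1, □, R) → x□[q1]yxy
Step 3: δ(q1, y) = (q0, y, R) → x□y[q0]xy

After 3 steps, the tape (ignoring leading/trailing blanks) is: x□yxy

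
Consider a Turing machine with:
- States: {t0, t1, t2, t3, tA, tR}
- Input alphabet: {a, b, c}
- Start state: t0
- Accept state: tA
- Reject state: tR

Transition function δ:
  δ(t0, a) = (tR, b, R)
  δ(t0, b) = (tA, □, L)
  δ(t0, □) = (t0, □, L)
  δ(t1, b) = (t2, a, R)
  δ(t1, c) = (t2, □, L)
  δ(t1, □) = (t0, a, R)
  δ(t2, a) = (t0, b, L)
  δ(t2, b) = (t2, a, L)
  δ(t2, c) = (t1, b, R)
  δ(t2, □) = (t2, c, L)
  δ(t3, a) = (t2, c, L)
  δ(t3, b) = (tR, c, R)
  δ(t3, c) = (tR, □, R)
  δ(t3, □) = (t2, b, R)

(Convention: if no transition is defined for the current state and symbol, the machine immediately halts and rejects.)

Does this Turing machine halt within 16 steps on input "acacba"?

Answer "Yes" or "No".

Execution trace:
Initial: [t0]acacba
Step 1: δ(t0, a) = (tR, b, R) → b[tR]cacba

The machine reaches the reject state tR and halts.
The machine halted after 1 step (within the 16-step bound).

Answer: Yes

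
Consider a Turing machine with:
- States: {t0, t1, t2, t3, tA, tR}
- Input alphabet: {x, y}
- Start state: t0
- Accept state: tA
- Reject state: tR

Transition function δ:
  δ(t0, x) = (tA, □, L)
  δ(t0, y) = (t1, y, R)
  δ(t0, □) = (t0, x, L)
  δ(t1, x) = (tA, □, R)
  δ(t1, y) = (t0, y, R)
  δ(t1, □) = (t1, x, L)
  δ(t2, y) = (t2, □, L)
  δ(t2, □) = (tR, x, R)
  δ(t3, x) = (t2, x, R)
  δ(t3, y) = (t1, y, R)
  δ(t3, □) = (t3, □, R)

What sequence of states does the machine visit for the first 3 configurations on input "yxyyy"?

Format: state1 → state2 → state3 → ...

Execution trace:
Initial: [t0]yxyyy
Step 1: δ(t0, y) = (t1, y, R) → y[t1]xyyy
Step 2: δ(t1, x) = (tA, □, R) → y□[tA]yyy

The machine reaches the accept state tA and halts.

State sequence: t0 → t1 → tA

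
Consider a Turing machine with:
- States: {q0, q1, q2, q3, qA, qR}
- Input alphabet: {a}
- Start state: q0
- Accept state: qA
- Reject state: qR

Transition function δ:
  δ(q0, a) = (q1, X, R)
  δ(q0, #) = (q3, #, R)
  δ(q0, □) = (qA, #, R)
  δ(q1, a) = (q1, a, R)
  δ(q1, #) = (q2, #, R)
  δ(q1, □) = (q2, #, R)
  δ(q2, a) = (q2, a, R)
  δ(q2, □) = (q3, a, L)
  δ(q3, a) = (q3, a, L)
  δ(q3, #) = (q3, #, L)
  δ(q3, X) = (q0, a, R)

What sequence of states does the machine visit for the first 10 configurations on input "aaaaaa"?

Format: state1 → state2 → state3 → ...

Execution trace:
Initial: [q0]aaaaaa
Step 1: δ(q0, a) = (q1, X, R) → X[q1]aaaaa
Step 2: δ(q1, a) = (q1, a, R) → Xa[q1]aaaa
Step 3: δ(q1, a) = (q1, a, R) → Xaa[q1]aaa
Step 4: δ(q1, a) = (q1, a, R) → Xaaa[q1]aa
Step 5: δ(q1, a) = (q1, a, R) → Xaaaa[q1]a
Step 6: δ(q1, a) = (q1, a, R) → Xaaaaa[q1]□
Step 7: δ(q1, □) = (q2, #, R) → Xaaaaa#[q2]□
Step 8: δ(q2, □) = (q3, a, L) → Xaaaaa[q3]#a
Step 9: δ(q3, #) = (q3, #, L) → Xaaaa[q3]a#a

State sequence: q0 → q1 → q1 → q1 → q1 → q1 → q1 → q2 → q3 → q3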